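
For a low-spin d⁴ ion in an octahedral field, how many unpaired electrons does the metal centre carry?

Configuration: t₂g⁴ eg⁰, giving 2 unpaired electrons.

2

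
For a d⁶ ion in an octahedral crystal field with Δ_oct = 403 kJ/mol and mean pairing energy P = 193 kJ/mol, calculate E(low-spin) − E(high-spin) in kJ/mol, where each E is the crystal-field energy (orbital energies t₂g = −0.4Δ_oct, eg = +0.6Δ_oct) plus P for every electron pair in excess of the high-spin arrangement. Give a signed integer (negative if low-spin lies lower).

-420

High-spin: t₂g⁴ eg², CFSE = -0.4Δ_oct = -161 kJ/mol.
Low-spin: t₂g⁶ eg⁰, orbital CFSE = -2.4Δ_oct = -967 kJ/mol; plus 2 excess pairs × P = +386 kJ/mol; total -581 kJ/mol.
Thus E(LS) − E(HS) = -420 kJ/mol.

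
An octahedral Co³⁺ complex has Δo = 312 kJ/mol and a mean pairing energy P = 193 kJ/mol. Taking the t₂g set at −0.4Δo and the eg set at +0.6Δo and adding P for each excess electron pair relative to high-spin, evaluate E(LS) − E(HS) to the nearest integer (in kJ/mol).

-238

Co sits in group 9; removing 3 electrons leaves Co³⁺ with 9 − 3 = 6 d electrons.
High-spin: t₂g⁴ eg², CFSE = -0.4Δo = -125 kJ/mol.
Low-spin t₂g⁶ eg⁰ gives -2.4Δo = -749 kJ/mol, but forming 2 extra pairs costs 2P = 386 kJ/mol, so E(LS) = -749 + 386 = -363 kJ/mol.
Thus E(LS) − E(HS) = -238 kJ/mol.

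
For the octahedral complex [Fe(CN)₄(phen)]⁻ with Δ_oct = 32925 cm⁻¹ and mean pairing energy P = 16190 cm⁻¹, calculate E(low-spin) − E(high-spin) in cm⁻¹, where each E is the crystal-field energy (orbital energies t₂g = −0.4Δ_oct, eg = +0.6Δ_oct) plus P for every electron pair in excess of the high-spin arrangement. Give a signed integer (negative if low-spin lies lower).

Ligand charges: 4×(-1) from CN⁻ and 1×(+0) from phen sum to -4; with overall charge -1, Fe is +3.
Fe sits in group 8; removing 3 electrons leaves Fe³⁺ with 8 − 3 = 5 d electrons.
High-spin: t₂g³ eg², CFSE = 0.0Δ_oct = 0 cm⁻¹.
For low-spin the configuration is t₂g⁵ eg⁰: orbital energy -2.0 × 32925 = -65850 cm⁻¹, and 2 additional pairs relative to high-spin add 32380 cm⁻¹, giving -33470 cm⁻¹.
The difference is -33470 − (0) = -33470 cm⁻¹, so low-spin lies lower.

-33470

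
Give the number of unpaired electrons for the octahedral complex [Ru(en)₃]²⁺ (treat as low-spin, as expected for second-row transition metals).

0

en is neutral, so the +2 overall charge sits on Ru: oxidation state +2.
Group 8 minus oxidation state +2 gives a d⁶ configuration for Ru²⁺.
Configuration: t₂g⁶ eg⁰, giving 0 unpaired electrons.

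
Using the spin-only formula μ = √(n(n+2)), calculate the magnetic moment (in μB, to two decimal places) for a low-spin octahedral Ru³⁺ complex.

1.73 μB

Ru sits in group 8; removing 3 electrons leaves Ru³⁺ with 8 − 3 = 5 d electrons.
Configuration: t₂g⁵ eg⁰ → 1 unpaired electron.
μ(spin-only) = √[1(1+2)] = √3 ≈ 1.73 μB.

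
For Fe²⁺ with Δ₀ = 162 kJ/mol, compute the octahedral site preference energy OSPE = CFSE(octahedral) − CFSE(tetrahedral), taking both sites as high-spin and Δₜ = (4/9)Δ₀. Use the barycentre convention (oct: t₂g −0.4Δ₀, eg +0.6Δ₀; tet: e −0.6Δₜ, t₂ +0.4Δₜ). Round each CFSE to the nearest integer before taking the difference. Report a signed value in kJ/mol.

Fe is in group 8, so Fe²⁺ is d⁶ (8 − 2 = 6).
Octahedral (high-spin): t₂g⁴ eg², CFSE = 4(−0.4) + 2(+0.6) = -0.4Δ₀ = -0.4 × 162 = -65 kJ/mol.
Tetrahedral: e³ t₂³, CFSE = 3(−0.6) + 3(+0.4) = -0.6Δₜ = -0.6 × (4/9) × 162 = -43 kJ/mol.
OSPE = -65 − (-43) = -22 kJ/mol.

-22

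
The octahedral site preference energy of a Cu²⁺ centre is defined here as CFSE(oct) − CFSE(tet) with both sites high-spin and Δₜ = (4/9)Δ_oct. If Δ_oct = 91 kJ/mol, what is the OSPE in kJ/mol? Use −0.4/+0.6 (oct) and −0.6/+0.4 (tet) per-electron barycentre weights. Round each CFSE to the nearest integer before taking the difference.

Cu sits in group 11; removing 2 electrons leaves Cu²⁺ with 11 − 2 = 9 d electrons.
Octahedral high-spin t2g^6 e_g^3: CFSE = -0.6 × 91 = -55 kJ/mol.
In a tetrahedral site the filling is e^4 t2^5: CFSE(tet) = -0.4Δₜ = -0.4 × (4/9)(91) = -16 kJ/mol.
OSPE = -55 − (-16) = -39 kJ/mol.

-39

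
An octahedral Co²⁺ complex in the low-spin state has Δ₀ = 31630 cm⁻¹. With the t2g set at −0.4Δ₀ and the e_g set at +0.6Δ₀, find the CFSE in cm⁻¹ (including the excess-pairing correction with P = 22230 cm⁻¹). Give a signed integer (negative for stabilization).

Co sits in group 9; removing 2 electrons leaves Co²⁺ with 9 − 2 = 7 d electrons.
Configuration: t2g^6 e_g^1.
The orbital stabilization is -1.8Δ₀ = -1.8 × 31630 = -56934 cm⁻¹.
Pairing penalty: 3 pairs vs 2 in the high-spin reference → 1 extra × P = 22230 cm⁻¹.
Overall CFSE = -56934 + 22230 = -34704 cm⁻¹.

-34704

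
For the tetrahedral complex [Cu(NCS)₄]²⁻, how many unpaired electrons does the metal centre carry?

Each NCS⁻ contributes -1; 4 × (-1) = -4. With overall charge -2, Cu is in the +2 oxidation state.
Group 11 minus oxidation state +2 gives a d⁹ configuration for Cu²⁺.
Tetrahedral splitting is small, so the complex is high-spin.
Configuration: e^4 t2^5, giving 1 unpaired electron.

1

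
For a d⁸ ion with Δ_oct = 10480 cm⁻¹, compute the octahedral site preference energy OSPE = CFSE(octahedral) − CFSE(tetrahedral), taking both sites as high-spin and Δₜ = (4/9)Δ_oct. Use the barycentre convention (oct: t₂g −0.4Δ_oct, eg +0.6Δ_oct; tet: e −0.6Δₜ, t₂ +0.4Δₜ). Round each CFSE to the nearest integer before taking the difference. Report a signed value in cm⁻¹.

-8850

Octahedral (high-spin): t₂g⁶ eg², CFSE = 6(−0.4) + 2(+0.6) = -1.2Δ_oct = -1.2 × 10480 = -12576 cm⁻¹.
Tetrahedral: e⁴ t₂⁴, CFSE = 4(−0.6) + 4(+0.4) = -0.8Δₜ = -0.8 × (4/9) × 10480 = -3726 cm⁻¹.
OSPE = -12576 − (-3726) = -8850 cm⁻¹.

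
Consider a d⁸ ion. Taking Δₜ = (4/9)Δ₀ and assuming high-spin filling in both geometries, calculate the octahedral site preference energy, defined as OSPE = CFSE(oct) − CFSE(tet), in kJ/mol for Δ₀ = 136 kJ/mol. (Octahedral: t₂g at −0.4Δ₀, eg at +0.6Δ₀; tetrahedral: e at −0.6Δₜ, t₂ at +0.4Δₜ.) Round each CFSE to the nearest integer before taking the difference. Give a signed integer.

-115

In an octahedral site d⁸ (HS) is t2g^6 e_g^2, giving CFSE(oct) = -1.2Δ₀ = -163 kJ/mol.
Tetrahedral: e^4 t2^4, CFSE = 4(−0.6) + 4(+0.4) = -0.8Δₜ = -0.8 × (4/9) × 136 = -48 kJ/mol.
Subtracting, OSPE = -163 − (-48) = -115 kJ/mol.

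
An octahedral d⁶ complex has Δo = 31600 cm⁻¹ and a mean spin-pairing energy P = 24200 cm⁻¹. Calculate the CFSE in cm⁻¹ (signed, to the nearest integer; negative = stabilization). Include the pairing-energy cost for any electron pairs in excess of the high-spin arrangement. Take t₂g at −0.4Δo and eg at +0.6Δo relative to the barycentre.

-27440

With Δo > P the complex is low-spin.
Filling d⁶ accordingly: t₂g⁶ eg⁰.
Orbital CFSE = -2.4Δo = -2.4 × 31600 = -75840 cm⁻¹.
Excess pairs vs high-spin: 3 − 1 = 2; pairing cost = +48400 cm⁻¹.
Net CFSE = -75840 + 48400 = -27440 cm⁻¹.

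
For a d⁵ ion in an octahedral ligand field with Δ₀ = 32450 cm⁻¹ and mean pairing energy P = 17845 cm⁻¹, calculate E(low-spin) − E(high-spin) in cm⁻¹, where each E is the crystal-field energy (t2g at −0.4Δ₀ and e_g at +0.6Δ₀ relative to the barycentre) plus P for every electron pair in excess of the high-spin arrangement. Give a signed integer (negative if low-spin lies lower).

-29210

High-spin: t2g^3 e_g^2, CFSE = 0.0Δ₀ = 0 cm⁻¹.
For low-spin the configuration is t2g^5 e_g^0: orbital energy -2.0 × 32450 = -64900 cm⁻¹, and 2 additional pairs relative to high-spin add 35690 cm⁻¹, giving -29210 cm⁻¹.
Thus E(LS) − E(HS) = -29210 cm⁻¹.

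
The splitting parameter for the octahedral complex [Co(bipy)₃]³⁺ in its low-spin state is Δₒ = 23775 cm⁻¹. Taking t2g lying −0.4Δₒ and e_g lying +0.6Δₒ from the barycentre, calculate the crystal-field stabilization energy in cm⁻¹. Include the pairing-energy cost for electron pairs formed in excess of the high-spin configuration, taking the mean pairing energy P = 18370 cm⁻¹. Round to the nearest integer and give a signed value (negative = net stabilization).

-20320

bipy is neutral, so the +3 overall charge sits on Co: oxidation state +3.
Co sits in group 9; removing 3 electrons leaves Co³⁺ with 9 − 3 = 6 d electrons.
Electron filling gives t2g^6 e_g^0.
The orbital stabilization is -2.4Δₒ = -2.4 × 23775 = -57060 cm⁻¹.
High-spin d⁶ would be t2g^4 e_g^2 with 1 pair; low-spin has 3, so 2 excess pairs cost +2P = +36740 cm⁻¹.
Overall CFSE = -57060 + 36740 = -20320 cm⁻¹.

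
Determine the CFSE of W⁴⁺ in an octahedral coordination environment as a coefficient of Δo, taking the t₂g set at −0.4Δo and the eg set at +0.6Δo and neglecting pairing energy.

W⁴⁺: group 6, so d-count = 6 − 4 = 2.
For octahedral d² the high- and low-spin configurations coincide.
Configuration: t₂g² eg⁰.
CFSE = 2(-0.4Δo) + 0(0.6Δo) = -0.8Δo + 0.0Δo = -0.8Δo.

-0.8 Δo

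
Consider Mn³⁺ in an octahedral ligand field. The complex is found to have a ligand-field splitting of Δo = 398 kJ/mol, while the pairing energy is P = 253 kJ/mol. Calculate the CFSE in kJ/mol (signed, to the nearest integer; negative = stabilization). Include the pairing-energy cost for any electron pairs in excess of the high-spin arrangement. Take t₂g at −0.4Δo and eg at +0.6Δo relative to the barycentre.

Mn³⁺: group 7, so d-count = 7 − 3 = 4.
With Δo > P the complex is low-spin.
Filling d⁴ accordingly: t₂g⁴ eg⁰.
Orbital CFSE = -1.6Δo = -1.6 × 398 = -637 kJ/mol.
Excess pairs vs high-spin: 1 − 0 = 1; pairing cost = +253 kJ/mol.
Net CFSE = -637 + 253 = -384 kJ/mol.

-384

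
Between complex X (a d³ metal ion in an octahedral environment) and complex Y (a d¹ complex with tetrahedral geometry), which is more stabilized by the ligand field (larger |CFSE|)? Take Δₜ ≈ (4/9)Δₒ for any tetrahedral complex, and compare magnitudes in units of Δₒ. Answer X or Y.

X: t2g^3 e_g^0, CFSE = -1.2Δₒ.
Y: Tetrahedral splitting is small, so the complex is high-spin; e¹ t₂⁰, CFSE = -0.6Δₜ ≈ -0.27Δₒ.
So X has the larger |CFSE|.

X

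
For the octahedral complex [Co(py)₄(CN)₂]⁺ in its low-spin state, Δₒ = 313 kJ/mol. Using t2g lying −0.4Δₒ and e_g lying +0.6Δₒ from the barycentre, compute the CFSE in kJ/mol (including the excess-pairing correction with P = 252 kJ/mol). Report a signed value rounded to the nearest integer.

Ligand charges: 4×(+0) from py and 2×(-1) from CN⁻ sum to -2; with overall charge +1, Co is +3.
Co is in group 9, so Co³⁺ is d⁶ (9 − 3 = 6).
The d⁶ electrons fill as t2g^6 e_g^0.
CFSE(orbital) = 6×(-0.4Δₒ) + 0×(0.6Δₒ) = -2.4Δₒ; with Δₒ = 313 kJ/mol that is -751 kJ/mol.
Pairing penalty: 3 pairs vs 1 in the high-spin reference → 2 extra × P = 504 kJ/mol.
Combining: -751 + 504 = -247 kJ/mol.

-247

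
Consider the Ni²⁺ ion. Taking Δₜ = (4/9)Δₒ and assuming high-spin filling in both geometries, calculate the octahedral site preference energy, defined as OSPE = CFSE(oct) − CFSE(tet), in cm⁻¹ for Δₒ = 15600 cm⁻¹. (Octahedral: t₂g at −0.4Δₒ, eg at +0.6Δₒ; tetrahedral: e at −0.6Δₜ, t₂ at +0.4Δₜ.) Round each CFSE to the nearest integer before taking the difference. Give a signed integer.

-13173

Group 10 minus oxidation state +2 gives a d⁸ configuration for Ni²⁺.
In an octahedral site d⁸ (HS) is t₂g⁶ eg², giving CFSE(oct) = -1.2Δₒ = -18720 cm⁻¹.
In a tetrahedral site the filling is e⁴ t₂⁴: CFSE(tet) = -0.8Δₜ = -0.8 × (4/9)(15600) = -5547 cm⁻¹.
Subtracting, OSPE = -18720 − (-5547) = -13173 cm⁻¹.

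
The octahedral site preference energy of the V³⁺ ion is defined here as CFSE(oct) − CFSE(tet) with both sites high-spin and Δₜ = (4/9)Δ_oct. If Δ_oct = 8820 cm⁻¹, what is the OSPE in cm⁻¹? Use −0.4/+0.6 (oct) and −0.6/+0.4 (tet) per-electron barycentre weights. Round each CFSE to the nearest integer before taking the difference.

V is in group 5, so V³⁺ is d² (5 − 3 = 2).
In an octahedral site d² (HS) is t2g^2 e_g^0, giving CFSE(oct) = -0.8Δ_oct = -7056 cm⁻¹.
Tetrahedral: e^2 t2^0, CFSE = 2(−0.6) + 0(+0.4) = -1.2Δₜ = -1.2 × (4/9) × 8820 = -4704 cm⁻¹.
Subtracting, OSPE = -7056 − (-4704) = -2352 cm⁻¹.

-2352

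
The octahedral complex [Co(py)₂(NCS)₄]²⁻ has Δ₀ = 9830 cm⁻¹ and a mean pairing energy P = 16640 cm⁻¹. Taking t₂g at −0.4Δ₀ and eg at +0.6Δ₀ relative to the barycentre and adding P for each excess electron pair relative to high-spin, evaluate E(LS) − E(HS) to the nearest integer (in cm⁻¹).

Ligand charges: 2×(+0) from py and 4×(-1) from NCS⁻ sum to -4; with overall charge -2, Co is +2.
Co is in group 9, so Co²⁺ is d⁷ (9 − 2 = 7).
High-spin: t₂g⁵ eg², CFSE = -0.8Δ₀ = -7864 cm⁻¹.
Low-spin t₂g⁶ eg¹ gives -1.8Δ₀ = -17694 cm⁻¹, but forming 1 extra pair costs 1P = 16640 cm⁻¹, so E(LS) = -17694 + 16640 = -1054 cm⁻¹.
E(LS) − E(HS) = -1054 − (-7864) = 6810 cm⁻¹.

6810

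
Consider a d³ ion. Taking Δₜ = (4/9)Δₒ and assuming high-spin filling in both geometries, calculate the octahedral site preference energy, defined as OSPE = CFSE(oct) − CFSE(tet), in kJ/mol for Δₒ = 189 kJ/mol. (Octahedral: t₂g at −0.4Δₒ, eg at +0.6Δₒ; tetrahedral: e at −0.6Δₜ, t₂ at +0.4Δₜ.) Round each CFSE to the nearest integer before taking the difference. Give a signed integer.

Octahedral high-spin t₂g³ eg⁰: CFSE = -1.2 × 189 = -227 kJ/mol.
Tetrahedral e² t₂¹ gives -0.8Δₜ = -0.8 × (4/9) × 189 = -67 kJ/mol.
Subtracting, OSPE = -227 − (-67) = -160 kJ/mol.

-160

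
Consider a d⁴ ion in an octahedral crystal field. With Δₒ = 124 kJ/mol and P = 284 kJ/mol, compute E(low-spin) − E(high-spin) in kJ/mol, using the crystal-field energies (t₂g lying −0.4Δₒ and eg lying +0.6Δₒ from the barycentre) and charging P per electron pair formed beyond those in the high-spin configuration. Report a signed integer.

160

High-spin d⁴ fills as t₂g³ eg¹ with CFSE 3(−0.4) + 1(+0.6) = -0.6Δₒ = -74 kJ/mol.
Low-spin t₂g⁴ eg⁰ gives -1.6Δₒ = -198 kJ/mol, but forming 1 extra pair costs 1P = 284 kJ/mol, so E(LS) = -198 + 284 = 86 kJ/mol.
Thus E(LS) − E(HS) = 160 kJ/mol.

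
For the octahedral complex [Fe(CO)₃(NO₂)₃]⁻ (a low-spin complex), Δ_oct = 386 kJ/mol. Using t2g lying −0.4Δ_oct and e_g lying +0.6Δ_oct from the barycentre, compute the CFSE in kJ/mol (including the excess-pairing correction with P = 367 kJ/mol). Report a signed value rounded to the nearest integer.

Ligand charges: 3×(+0) from CO and 3×(-1) from NO₂⁻ sum to -3; with overall charge -1, Fe is +2.
Group 8 minus oxidation state +2 gives a d⁶ configuration for Fe²⁺.
Configuration: t2g^6 e_g^0.
CFSE(orbital) = 6×(-0.4Δ_oct) + 0×(0.6Δ_oct) = -2.4Δ_oct; with Δ_oct = 386 kJ/mol that is -926 kJ/mol.
Pairing penalty: 3 pairs vs 1 in the high-spin reference → 2 extra × P = 734 kJ/mol.
Net CFSE = -926 + 734 = -192 kJ/mol.

-192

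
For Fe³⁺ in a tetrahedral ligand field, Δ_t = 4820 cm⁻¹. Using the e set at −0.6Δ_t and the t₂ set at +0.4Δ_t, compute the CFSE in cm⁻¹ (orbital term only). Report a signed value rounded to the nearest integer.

0

Fe is in group 8, so Fe³⁺ is d⁵ (8 − 3 = 5).
With tetrahedral geometry the complex is necessarily high-spin.
The d⁵ electrons fill as e² t₂³.
The orbital stabilization is 0.0Δ_t = 0.0 × 4820 = 0 cm⁻¹.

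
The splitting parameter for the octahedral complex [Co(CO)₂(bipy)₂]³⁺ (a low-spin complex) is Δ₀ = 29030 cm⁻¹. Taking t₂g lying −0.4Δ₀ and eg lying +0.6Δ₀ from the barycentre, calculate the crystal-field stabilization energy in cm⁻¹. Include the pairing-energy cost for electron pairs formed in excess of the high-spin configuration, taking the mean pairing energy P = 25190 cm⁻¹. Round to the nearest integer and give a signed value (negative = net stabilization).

Ligand charges: 2×(+0) from CO and 2×(+0) from bipy sum to +0; with overall charge +3, Co is +3.
Co sits in group 9; removing 3 electrons leaves Co³⁺ with 9 − 3 = 6 d electrons.
The d⁶ electrons fill as t₂g⁶ eg⁰.
The orbital stabilization is -2.4Δ₀ = -2.4 × 29030 = -69672 cm⁻¹.
High-spin d⁶ would be t₂g⁴ eg² with 1 pair; low-spin has 3, so 2 excess pairs cost +2P = +50380 cm⁻¹.
Net CFSE = -69672 + 50380 = -19292 cm⁻¹.

-19292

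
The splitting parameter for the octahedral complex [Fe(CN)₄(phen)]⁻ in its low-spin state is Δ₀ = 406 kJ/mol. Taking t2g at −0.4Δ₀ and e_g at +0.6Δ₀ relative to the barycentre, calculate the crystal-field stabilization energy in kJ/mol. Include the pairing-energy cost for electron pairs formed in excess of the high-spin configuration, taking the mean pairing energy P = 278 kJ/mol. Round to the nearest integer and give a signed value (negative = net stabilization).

-256

Ligand charges: 4×(-1) from CN⁻ and 1×(+0) from phen sum to -4; with overall charge -1, Fe is +3.
Fe sits in group 8; removing 3 electrons leaves Fe³⁺ with 8 − 3 = 5 d electrons.
Configuration: t2g^5 e_g^0.
The orbital stabilization is -2.0Δ₀ = -2.0 × 406 = -812 kJ/mol.
High-spin d⁵ would be t2g^3 e_g^2 with 0 pairs; low-spin has 2, so 2 excess pairs cost +2P = +556 kJ/mol.
Combining: -812 + 556 = -256 kJ/mol.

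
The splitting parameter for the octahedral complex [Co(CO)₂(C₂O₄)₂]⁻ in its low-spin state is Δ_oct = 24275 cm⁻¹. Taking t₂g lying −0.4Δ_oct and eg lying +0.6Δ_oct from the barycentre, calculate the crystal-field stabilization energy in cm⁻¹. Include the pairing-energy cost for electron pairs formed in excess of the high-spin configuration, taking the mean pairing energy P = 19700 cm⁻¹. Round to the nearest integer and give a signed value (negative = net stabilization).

-18860

Ligand charges: 2×(+0) from CO and 2×(-2) from C₂O₄²⁻ sum to -4; with overall charge -1, Co is +3.
Group 9 minus oxidation state +3 gives a d⁶ configuration for Co³⁺.
The d⁶ electrons fill as t₂g⁶ eg⁰.
CFSE(orbital) = 6×(-0.4Δ_oct) + 0×(0.6Δ_oct) = -2.4Δ_oct; with Δ_oct = 24275 cm⁻¹ that is -58260 cm⁻¹.
Relative to high-spin t₂g⁴ eg² (1 paired), the low-spin configuration has 2 additional pairs, contributing +2 × 19700 = +39400 cm⁻¹.
Overall CFSE = -58260 + 39400 = -18860 cm⁻¹.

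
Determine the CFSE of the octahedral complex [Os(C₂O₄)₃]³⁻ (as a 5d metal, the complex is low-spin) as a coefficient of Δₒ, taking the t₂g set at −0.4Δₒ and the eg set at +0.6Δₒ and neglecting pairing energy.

-2.0 Δₒ

Each C₂O₄²⁻ contributes -2; 3 × (-2) = -6. With overall charge -3, Os is in the +3 oxidation state.
Os is in group 8, so Os³⁺ is d⁵ (8 − 3 = 5).
Configuration: t₂g⁵ eg⁰.
CFSE = 5(-0.4Δₒ) + 0(0.6Δₒ) = -2.0Δₒ + 0.0Δₒ = -2.0Δₒ.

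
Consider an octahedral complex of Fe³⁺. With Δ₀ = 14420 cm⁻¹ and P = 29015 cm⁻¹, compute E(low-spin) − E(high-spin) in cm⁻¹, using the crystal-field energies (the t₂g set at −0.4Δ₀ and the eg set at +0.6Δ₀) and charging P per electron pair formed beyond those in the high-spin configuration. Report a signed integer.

29190

Fe is in group 8, so Fe³⁺ is d⁵ (8 − 3 = 5).
High-spin: t₂g³ eg², CFSE = 0.0Δ₀ = 0 cm⁻¹.
For low-spin the configuration is t₂g⁵ eg⁰: orbital energy -2.0 × 14420 = -28840 cm⁻¹, and 2 additional pairs relative to high-spin add 58030 cm⁻¹, giving 29190 cm⁻¹.
The difference is 29190 − (0) = 29190 cm⁻¹, so high-spin lies lower.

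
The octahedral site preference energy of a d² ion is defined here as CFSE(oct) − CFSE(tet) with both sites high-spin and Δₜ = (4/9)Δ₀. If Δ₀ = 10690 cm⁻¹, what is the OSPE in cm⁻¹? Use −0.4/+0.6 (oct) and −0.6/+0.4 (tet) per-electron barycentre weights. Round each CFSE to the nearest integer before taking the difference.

-2851

Octahedral high-spin t2g^2 e_g^0: CFSE = -0.8 × 10690 = -8552 cm⁻¹.
Tetrahedral e^2 t2^0 gives -1.2Δₜ = -1.2 × (4/9) × 10690 = -5701 cm⁻¹.
Subtracting, OSPE = -8552 − (-5701) = -2851 cm⁻¹.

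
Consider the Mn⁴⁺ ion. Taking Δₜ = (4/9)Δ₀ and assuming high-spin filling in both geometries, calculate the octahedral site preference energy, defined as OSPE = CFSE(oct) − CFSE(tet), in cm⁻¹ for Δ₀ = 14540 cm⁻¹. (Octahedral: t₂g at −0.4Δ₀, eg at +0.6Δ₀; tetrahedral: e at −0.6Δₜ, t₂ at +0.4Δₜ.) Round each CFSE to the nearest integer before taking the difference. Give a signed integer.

-12278

Group 7 minus oxidation state +4 gives a d³ configuration for Mn⁴⁺.
Octahedral (high-spin): t₂g³ eg⁰, CFSE = 3(−0.4) + 0(+0.6) = -1.2Δ₀ = -1.2 × 14540 = -17448 cm⁻¹.
Tetrahedral e² t₂¹ gives -0.8Δₜ = -0.8 × (4/9) × 14540 = -5170 cm⁻¹.
OSPE = CFSE(oct) − CFSE(tet) = -17448 − (-5170) = -12278 cm⁻¹.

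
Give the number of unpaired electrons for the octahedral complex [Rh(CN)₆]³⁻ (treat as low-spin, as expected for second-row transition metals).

Each CN⁻ contributes -1; 6 × (-1) = -6. With overall charge -3, Rh is in the +3 oxidation state.
Rh is in group 9, so Rh³⁺ is d⁶ (9 − 3 = 6).
Configuration: t2g^6 e_g^0, giving 0 unpaired electrons.

0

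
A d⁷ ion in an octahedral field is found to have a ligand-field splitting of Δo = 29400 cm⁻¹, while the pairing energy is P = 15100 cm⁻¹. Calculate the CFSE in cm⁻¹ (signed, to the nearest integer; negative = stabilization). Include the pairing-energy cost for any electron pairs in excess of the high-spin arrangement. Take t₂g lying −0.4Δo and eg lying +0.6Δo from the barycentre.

-37820

With Δo > P the complex is low-spin.
Configuration: t₂g⁶ eg¹.
Orbital CFSE = -1.8Δo = -1.8 × 29400 = -52920 cm⁻¹.
Excess pairs vs high-spin: 3 − 2 = 1; pairing cost = +15100 cm⁻¹.
Net CFSE = -52920 + 15100 = -37820 cm⁻¹.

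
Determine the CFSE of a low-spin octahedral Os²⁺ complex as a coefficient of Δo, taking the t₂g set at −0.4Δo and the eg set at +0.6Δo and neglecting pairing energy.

Os sits in group 8; removing 2 electrons leaves Os²⁺ with 8 − 2 = 6 d electrons.
Configuration: t₂g⁶ eg⁰.
CFSE = 6(-0.4Δo) + 0(0.6Δo) = -2.4Δo + 0.0Δo = -2.4Δo.

-2.4 Δo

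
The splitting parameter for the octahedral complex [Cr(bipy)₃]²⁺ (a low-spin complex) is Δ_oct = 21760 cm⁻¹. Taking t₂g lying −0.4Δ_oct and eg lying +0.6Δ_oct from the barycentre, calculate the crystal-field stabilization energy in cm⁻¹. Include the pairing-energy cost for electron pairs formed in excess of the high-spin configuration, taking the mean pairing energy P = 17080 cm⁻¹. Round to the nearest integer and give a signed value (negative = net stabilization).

-17736

bipy is neutral, so the +2 overall charge sits on Cr: oxidation state +2.
Cr²⁺: group 6, so d-count = 6 − 2 = 4.
Electron filling gives t₂g⁴ eg⁰.
Orbital CFSE = 4(-0.4) + 0(0.6) = -1.6Δ_oct = -1.6 × 21760 = -34816 cm⁻¹.
High-spin d⁴ would be t₂g³ eg¹ with 0 pairs; low-spin has 1, so 1 excess pair costs +1P = +17080 cm⁻¹.
Overall CFSE = -34816 + 17080 = -17736 cm⁻¹.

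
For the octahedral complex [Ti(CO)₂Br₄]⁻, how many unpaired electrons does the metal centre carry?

Ligand charges: 2×(+0) from CO and 4×(-1) from Br⁻ sum to -4; with overall charge -1, Ti is +3.
Ti is in group 4, so Ti³⁺ is d¹ (4 − 3 = 1).
Configuration: t2g^1 e_g^0, giving 1 unpaired electron.

1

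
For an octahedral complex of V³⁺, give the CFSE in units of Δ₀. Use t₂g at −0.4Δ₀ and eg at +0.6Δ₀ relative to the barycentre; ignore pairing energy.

V is in group 5, so V³⁺ is d² (5 − 3 = 2).
Configuration: t₂g² eg⁰.
CFSE = 2(-0.4Δ₀) + 0(0.6Δ₀) = -0.8Δ₀ + 0.0Δ₀ = -0.8Δ₀.

-0.8 Δ₀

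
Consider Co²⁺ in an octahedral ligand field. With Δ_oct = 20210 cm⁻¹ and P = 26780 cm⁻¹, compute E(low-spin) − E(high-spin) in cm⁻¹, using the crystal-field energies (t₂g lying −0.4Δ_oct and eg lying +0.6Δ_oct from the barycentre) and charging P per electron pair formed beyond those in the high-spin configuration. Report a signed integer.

6570

Co is in group 9, so Co²⁺ is d⁷ (9 − 2 = 7).
High-spin: t₂g⁵ eg², CFSE = -0.8Δ_oct = -16168 cm⁻¹.
Low-spin t₂g⁶ eg¹ gives -1.8Δ_oct = -36378 cm⁻¹, but forming 1 extra pair costs 1P = 26780 cm⁻¹, so E(LS) = -36378 + 26780 = -9598 cm⁻¹.
The difference is -9598 − (-16168) = 6570 cm⁻¹, so high-spin lies lower.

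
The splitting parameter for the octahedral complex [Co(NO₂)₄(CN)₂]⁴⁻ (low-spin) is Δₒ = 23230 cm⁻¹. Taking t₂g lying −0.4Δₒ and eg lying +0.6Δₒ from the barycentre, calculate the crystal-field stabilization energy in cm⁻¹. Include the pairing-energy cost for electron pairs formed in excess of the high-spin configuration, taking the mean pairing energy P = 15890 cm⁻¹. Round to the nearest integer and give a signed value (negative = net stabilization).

Ligand charges: 4×(-1) from NO₂⁻ and 2×(-1) from CN⁻ sum to -6; with overall charge -4, Co is +2.
Co is in group 9, so Co²⁺ is d⁷ (9 − 2 = 7).
Configuration: t₂g⁶ eg¹.
Orbital CFSE = 6(-0.4) + 1(0.6) = -1.8Δₒ = -1.8 × 23230 = -41814 cm⁻¹.
Pairing penalty: 3 pairs vs 2 in the high-spin reference → 1 extra × P = 15890 cm⁻¹.
Overall CFSE = -41814 + 15890 = -25924 cm⁻¹.

-25924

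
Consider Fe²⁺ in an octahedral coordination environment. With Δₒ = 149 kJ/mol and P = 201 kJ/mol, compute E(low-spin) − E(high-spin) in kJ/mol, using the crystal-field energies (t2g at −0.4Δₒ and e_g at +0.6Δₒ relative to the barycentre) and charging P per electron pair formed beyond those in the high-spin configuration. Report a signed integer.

Group 8 minus oxidation state +2 gives a d⁶ configuration for Fe²⁺.
High-spin d⁶ fills as t2g^4 e_g^2 with CFSE 4(−0.4) + 2(+0.6) = -0.4Δₒ = -60 kJ/mol.
Low-spin t2g^6 e_g^0 gives -2.4Δₒ = -358 kJ/mol, but forming 2 extra pairs costs 2P = 402 kJ/mol, so E(LS) = -358 + 402 = 44 kJ/mol.
E(LS) − E(HS) = 44 − (-60) = 104 kJ/mol.

104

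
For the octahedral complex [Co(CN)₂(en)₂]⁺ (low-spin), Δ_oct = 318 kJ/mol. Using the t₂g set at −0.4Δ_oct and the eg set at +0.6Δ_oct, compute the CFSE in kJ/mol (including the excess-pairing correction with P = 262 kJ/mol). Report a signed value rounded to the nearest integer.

Ligand charges: 2×(-1) from CN⁻ and 2×(+0) from en sum to -2; with overall charge +1, Co is +3.
Co³⁺: group 9, so d-count = 9 − 3 = 6.
The d⁶ electrons fill as t₂g⁶ eg⁰.
Orbital CFSE = 6(-0.4) + 0(0.6) = -2.4Δ_oct = -2.4 × 318 = -763 kJ/mol.
High-spin d⁶ would be t₂g⁴ eg² with 1 pair; low-spin has 3, so 2 excess pairs cost +2P = +524 kJ/mol.
Combining: -763 + 524 = -239 kJ/mol.

-239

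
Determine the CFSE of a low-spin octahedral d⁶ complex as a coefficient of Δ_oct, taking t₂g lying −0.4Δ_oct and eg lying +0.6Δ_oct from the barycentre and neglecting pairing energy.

-2.4 Δ_oct

Configuration: t₂g⁶ eg⁰.
CFSE = 6(-0.4Δ_oct) + 0(0.6Δ_oct) = -2.4Δ_oct + 0.0Δ_oct = -2.4Δ_oct.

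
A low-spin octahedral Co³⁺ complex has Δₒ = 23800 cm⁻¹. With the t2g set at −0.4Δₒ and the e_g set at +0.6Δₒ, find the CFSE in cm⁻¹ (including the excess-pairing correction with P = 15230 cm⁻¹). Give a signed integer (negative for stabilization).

Group 9 minus oxidation state +3 gives a d⁶ configuration for Co³⁺.
The d⁶ electrons fill as t2g^6 e_g^0.
Orbital CFSE = 6(-0.4) + 0(0.6) = -2.4Δₒ = -2.4 × 23800 = -57120 cm⁻¹.
Pairing penalty: 3 pairs vs 1 in the high-spin reference → 2 extra × P = 30460 cm⁻¹.
Combining: -57120 + 30460 = -26660 cm⁻¹.

-26660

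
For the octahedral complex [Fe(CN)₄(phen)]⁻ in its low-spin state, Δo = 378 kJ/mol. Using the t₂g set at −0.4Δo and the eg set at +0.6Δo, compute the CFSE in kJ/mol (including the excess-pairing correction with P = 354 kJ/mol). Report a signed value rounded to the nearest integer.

-48

Ligand charges: 4×(-1) from CN⁻ and 1×(+0) from phen sum to -4; with overall charge -1, Fe is +3.
Fe is in group 8, so Fe³⁺ is d⁵ (8 − 3 = 5).
Configuration: t₂g⁵ eg⁰.
CFSE(orbital) = 5×(-0.4Δo) + 0×(0.6Δo) = -2.0Δo; with Δo = 378 kJ/mol that is -756 kJ/mol.
Relative to high-spin t₂g³ eg² (0 paired), the low-spin configuration has 2 additional pairs, contributing +2 × 354 = +708 kJ/mol.
Combining: -756 + 708 = -48 kJ/mol.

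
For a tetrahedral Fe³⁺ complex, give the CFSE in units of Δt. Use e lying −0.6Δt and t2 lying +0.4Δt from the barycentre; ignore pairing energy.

Group 8 minus oxidation state +3 gives a d⁵ configuration for Fe³⁺.
With tetrahedral geometry the complex is necessarily high-spin.
Configuration: e^2 t2^3.
CFSE = 2(-0.6Δt) + 3(0.4Δt) = -1.2Δt + 1.2Δt = 0.0Δt.

0.0 Δt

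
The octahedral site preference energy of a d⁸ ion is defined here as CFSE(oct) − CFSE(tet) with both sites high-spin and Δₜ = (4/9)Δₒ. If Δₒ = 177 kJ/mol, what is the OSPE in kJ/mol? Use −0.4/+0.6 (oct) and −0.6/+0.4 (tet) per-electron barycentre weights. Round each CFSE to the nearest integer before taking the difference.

-149

Octahedral (high-spin): t2g^6 e_g^2, CFSE = 6(−0.4) + 2(+0.6) = -1.2Δₒ = -1.2 × 177 = -212 kJ/mol.
Tetrahedral: e^4 t2^4, CFSE = 4(−0.6) + 4(+0.4) = -0.8Δₜ = -0.8 × (4/9) × 177 = -63 kJ/mol.
OSPE = CFSE(oct) − CFSE(tet) = -212 − (-63) = -149 kJ/mol.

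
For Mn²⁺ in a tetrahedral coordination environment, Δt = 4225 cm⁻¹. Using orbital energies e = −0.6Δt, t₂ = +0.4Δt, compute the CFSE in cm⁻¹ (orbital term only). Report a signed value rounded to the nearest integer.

Mn²⁺: group 7, so d-count = 7 − 2 = 5.
With tetrahedral geometry the complex is necessarily high-spin.
Configuration: e² t₂³.
Orbital CFSE = 2(-0.6) + 3(0.4) = 0.0Δt = 0.0 × 4225 = 0 cm⁻¹.

0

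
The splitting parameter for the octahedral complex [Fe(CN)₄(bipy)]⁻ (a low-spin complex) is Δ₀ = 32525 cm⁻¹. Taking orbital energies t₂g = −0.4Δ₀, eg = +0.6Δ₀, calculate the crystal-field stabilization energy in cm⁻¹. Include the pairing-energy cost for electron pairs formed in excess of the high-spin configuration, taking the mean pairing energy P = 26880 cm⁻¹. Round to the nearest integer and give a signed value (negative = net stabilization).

-11290

Ligand charges: 4×(-1) from CN⁻ and 1×(+0) from bipy sum to -4; with overall charge -1, Fe is +3.
Group 8 minus oxidation state +3 gives a d⁵ configuration for Fe³⁺.
Electron filling gives t₂g⁵ eg⁰.
CFSE(orbital) = 5×(-0.4Δ₀) + 0×(0.6Δ₀) = -2.0Δ₀; with Δ₀ = 32525 cm⁻¹ that is -65050 cm⁻¹.
Relative to high-spin t₂g³ eg² (0 paired), the low-spin configuration has 2 additional pairs, contributing +2 × 26880 = +53760 cm⁻¹.
Net CFSE = -65050 + 53760 = -11290 cm⁻¹.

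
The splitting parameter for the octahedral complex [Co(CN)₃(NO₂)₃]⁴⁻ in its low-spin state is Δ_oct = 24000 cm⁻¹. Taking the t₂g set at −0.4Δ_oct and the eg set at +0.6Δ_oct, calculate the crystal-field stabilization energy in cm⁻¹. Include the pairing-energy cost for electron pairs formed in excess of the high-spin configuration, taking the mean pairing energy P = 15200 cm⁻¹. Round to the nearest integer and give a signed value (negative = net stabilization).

Ligand charges: 3×(-1) from CN⁻ and 3×(-1) from NO₂⁻ sum to -6; with overall charge -4, Co is +2.
Co²⁺: group 9, so d-count = 9 − 2 = 7.
The d⁷ electrons fill as t₂g⁶ eg¹.
CFSE(orbital) = 6×(-0.4Δ_oct) + 1×(0.6Δ_oct) = -1.8Δ_oct; with Δ_oct = 24000 cm⁻¹ that is -43200 cm⁻¹.
Relative to high-spin t₂g⁵ eg² (2 paired), the low-spin configuration has 1 additional pair, contributing +1 × 15200 = +15200 cm⁻¹.
Net CFSE = -43200 + 15200 = -28000 cm⁻¹.

-28000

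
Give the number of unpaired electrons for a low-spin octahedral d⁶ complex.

Configuration: t₂g⁶ eg⁰, giving 0 unpaired electrons.

0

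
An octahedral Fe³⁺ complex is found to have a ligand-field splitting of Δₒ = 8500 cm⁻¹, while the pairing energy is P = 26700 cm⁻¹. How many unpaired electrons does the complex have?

Group 8 minus oxidation state +3 gives a d⁵ configuration for Fe³⁺.
Δₒ < P, so pairing is avoided: the ground state is high-spin.
Filling d⁵ accordingly: t₂g³ eg².
Unpaired electrons: 5.

5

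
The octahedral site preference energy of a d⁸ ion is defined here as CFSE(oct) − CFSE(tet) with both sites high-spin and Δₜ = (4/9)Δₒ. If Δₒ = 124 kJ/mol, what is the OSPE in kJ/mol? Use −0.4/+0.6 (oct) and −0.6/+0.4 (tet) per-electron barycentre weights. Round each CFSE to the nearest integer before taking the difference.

In an octahedral site d⁸ (HS) is t2g^6 e_g^2, giving CFSE(oct) = -1.2Δₒ = -149 kJ/mol.
Tetrahedral e^4 t2^4 gives -0.8Δₜ = -0.8 × (4/9) × 124 = -44 kJ/mol.
Subtracting, OSPE = -149 − (-44) = -105 kJ/mol.

-105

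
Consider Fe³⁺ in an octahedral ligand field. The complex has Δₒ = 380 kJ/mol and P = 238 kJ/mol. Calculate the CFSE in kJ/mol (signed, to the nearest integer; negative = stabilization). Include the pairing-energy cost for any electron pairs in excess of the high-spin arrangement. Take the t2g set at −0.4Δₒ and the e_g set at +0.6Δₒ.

Fe is in group 8, so Fe³⁺ is d⁵ (8 − 3 = 5).
Here Δₒ > P (380 > 238), so the low-spin state is favoured.
Configuration: t2g^5 e_g^0.
Orbital CFSE = -2.0Δₒ = -2.0 × 380 = -760 kJ/mol.
Excess pairs vs high-spin: 2 − 0 = 2; pairing cost = +476 kJ/mol.
Net CFSE = -760 + 476 = -284 kJ/mol.

-284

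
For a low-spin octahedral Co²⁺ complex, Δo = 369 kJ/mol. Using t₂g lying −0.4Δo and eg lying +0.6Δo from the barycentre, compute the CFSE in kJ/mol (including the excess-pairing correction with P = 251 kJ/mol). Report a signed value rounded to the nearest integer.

Group 9 minus oxidation state +2 gives a d⁷ configuration for Co²⁺.
Electron filling gives t₂g⁶ eg¹.
Orbital CFSE = 6(-0.4) + 1(0.6) = -1.8Δo = -1.8 × 369 = -664 kJ/mol.
High-spin d⁷ would be t₂g⁵ eg² with 2 pairs; low-spin has 3, so 1 excess pair costs +1P = +251 kJ/mol.
Overall CFSE = -664 + 251 = -413 kJ/mol.

-413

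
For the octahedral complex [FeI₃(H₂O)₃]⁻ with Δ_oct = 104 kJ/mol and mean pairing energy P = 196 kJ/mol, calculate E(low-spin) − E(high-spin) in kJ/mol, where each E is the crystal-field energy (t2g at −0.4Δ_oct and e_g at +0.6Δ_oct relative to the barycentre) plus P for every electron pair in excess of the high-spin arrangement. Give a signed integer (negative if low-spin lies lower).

184

Ligand charges: 3×(-1) from I⁻ and 3×(+0) from H₂O sum to -3; with overall charge -1, Fe is +2.
Group 8 minus oxidation state +2 gives a d⁶ configuration for Fe²⁺.
High-spin: t2g^4 e_g^2, CFSE = -0.4Δ_oct = -42 kJ/mol.
Low-spin t2g^6 e_g^0 gives -2.4Δ_oct = -250 kJ/mol, but forming 2 extra pairs costs 2P = 392 kJ/mol, so E(LS) = -250 + 392 = 142 kJ/mol.
Thus E(LS) − E(HS) = 184 kJ/mol.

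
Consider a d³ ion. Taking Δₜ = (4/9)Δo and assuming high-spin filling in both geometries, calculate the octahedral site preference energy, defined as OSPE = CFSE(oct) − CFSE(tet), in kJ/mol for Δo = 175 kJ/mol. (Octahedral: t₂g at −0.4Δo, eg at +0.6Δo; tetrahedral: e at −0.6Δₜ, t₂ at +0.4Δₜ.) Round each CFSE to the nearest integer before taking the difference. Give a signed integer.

Octahedral (high-spin): t2g^3 e_g^0, CFSE = 3(−0.4) + 0(+0.6) = -1.2Δo = -1.2 × 175 = -210 kJ/mol.
Tetrahedral: e^2 t2^1, CFSE = 2(−0.6) + 1(+0.4) = -0.8Δₜ = -0.8 × (4/9) × 175 = -62 kJ/mol.
OSPE = CFSE(oct) − CFSE(tet) = -210 − (-62) = -148 kJ/mol.

-148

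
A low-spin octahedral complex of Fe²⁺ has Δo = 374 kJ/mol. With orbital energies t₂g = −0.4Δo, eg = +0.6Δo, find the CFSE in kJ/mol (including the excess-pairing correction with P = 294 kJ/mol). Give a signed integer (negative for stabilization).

Fe²⁺: group 8, so d-count = 8 − 2 = 6.
The d⁶ electrons fill as t₂g⁶ eg⁰.
CFSE(orbital) = 6×(-0.4Δo) + 0×(0.6Δo) = -2.4Δo; with Δo = 374 kJ/mol that is -898 kJ/mol.
Pairing penalty: 3 pairs vs 1 in the high-spin reference → 2 extra × P = 588 kJ/mol.
Combining: -898 + 588 = -310 kJ/mol.

-310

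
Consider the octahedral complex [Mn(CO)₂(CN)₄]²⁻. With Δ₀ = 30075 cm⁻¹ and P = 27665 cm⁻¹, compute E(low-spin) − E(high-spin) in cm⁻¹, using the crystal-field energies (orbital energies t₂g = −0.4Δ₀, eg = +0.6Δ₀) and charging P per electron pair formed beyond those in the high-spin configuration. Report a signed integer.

Ligand charges: 2×(+0) from CO and 4×(-1) from CN⁻ sum to -4; with overall charge -2, Mn is +2.
Group 7 minus oxidation state +2 gives a d⁵ configuration for Mn²⁺.
In the high-spin limit (t₂g³ eg²) the orbital term is 0.0Δ₀ = 0 cm⁻¹, with no excess pairing.
For low-spin the configuration is t₂g⁵ eg⁰: orbital energy -2.0 × 30075 = -60150 cm⁻¹, and 2 additional pairs relative to high-spin add 55330 cm⁻¹, giving -4820 cm⁻¹.
Thus E(LS) − E(HS) = -4820 cm⁻¹.

-4820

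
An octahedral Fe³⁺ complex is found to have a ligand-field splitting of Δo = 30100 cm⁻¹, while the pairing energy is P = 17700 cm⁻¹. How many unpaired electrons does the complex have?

Fe³⁺: group 8, so d-count = 8 − 3 = 5.
Here Δo > P (30100 > 17700), so the low-spin state is favoured.
That gives t2g^5 e_g^0.
Unpaired electrons: 1.

1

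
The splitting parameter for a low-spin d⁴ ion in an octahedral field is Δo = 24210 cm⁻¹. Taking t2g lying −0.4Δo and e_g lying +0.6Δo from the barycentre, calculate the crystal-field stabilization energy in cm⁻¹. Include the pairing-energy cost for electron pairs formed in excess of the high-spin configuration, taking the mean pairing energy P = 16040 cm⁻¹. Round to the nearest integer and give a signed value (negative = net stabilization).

Configuration: t2g^4 e_g^0.
CFSE(orbital) = 4×(-0.4Δo) + 0×(0.6Δo) = -1.6Δo; with Δo = 24210 cm⁻¹ that is -38736 cm⁻¹.
High-spin d⁴ would be t2g^3 e_g^1 with 0 pairs; low-spin has 1, so 1 excess pair costs +1P = +16040 cm⁻¹.
Combining: -38736 + 16040 = -22696 cm⁻¹.

-22696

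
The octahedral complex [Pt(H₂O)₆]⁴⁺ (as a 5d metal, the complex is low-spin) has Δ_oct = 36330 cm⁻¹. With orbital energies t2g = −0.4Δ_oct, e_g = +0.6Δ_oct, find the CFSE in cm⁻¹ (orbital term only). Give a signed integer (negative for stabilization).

-87192

H₂O is neutral, so the +4 overall charge sits on Pt: oxidation state +4.
Group 10 minus oxidation state +4 gives a d⁶ configuration for Pt⁴⁺.
The d⁶ electrons fill as t2g^6 e_g^0.
CFSE(orbital) = 6×(-0.4Δ_oct) + 0×(0.6Δ_oct) = -2.4Δ_oct; with Δ_oct = 36330 cm⁻¹ that is -87192 cm⁻¹.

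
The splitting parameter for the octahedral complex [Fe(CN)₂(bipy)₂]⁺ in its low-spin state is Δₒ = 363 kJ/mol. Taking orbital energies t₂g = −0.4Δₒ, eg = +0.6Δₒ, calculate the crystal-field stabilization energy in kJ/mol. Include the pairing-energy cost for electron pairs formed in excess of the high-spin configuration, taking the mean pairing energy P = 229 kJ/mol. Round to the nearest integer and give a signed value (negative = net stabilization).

-268

Ligand charges: 2×(-1) from CN⁻ and 2×(+0) from bipy sum to -2; with overall charge +1, Fe is +3.
Group 8 minus oxidation state +3 gives a d⁵ configuration for Fe³⁺.
Electron filling gives t₂g⁵ eg⁰.
The orbital stabilization is -2.0Δₒ = -2.0 × 363 = -726 kJ/mol.
Relative to high-spin t₂g³ eg² (0 paired), the low-spin configuration has 2 additional pairs, contributing +2 × 229 = +458 kJ/mol.
Overall CFSE = -726 + 458 = -268 kJ/mol.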